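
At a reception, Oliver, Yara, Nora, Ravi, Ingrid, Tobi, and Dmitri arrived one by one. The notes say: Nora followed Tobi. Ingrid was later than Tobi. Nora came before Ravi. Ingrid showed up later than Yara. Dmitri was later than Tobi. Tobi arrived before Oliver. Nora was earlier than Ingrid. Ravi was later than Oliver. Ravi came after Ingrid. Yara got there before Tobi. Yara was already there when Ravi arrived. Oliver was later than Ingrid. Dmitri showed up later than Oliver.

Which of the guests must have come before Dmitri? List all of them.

Directly stated before Dmitri: Oliver and Tobi.
Ingrid reaches Dmitri via Ingrid → Oliver → Dmitri.
Nora reaches Dmitri via Nora → Ingrid → Oliver → Dmitri.
Yara reaches Dmitri via Yara → Tobi → Dmitri.

Ingrid, Nora, Oliver, Tobi, Yara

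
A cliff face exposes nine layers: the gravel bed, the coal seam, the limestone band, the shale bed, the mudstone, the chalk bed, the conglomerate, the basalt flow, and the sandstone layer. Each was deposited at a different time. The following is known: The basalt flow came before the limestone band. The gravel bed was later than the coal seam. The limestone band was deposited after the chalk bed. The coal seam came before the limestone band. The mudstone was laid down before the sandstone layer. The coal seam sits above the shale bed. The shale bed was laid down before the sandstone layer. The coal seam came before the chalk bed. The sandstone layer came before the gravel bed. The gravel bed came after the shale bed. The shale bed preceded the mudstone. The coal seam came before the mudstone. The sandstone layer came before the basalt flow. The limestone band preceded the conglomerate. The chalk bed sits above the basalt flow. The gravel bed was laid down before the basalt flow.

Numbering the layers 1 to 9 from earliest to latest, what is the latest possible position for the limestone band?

8

The limestone band must come before the conglomerate — 1 layer forced after it.
Everything else can be placed before the limestone band in some valid order, so the limestone band can sit as late as position 9 − 1 = 8.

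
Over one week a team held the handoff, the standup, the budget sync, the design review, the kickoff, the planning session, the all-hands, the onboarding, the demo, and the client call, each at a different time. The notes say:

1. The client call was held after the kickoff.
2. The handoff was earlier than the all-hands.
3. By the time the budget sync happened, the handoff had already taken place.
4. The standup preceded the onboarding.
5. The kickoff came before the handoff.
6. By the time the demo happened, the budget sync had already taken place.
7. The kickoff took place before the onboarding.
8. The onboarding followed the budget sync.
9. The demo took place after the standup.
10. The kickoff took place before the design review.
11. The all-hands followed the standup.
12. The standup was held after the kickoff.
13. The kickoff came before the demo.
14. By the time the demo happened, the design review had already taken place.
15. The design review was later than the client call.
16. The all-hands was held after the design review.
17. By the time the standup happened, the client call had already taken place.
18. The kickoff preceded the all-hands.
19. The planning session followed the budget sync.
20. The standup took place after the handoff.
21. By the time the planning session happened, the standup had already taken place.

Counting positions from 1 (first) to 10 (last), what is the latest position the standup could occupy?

6

The standup must come before the all-hands, the demo, the onboarding, and the planning session — 4 meetings forced after it.
Everything else can be placed before the standup in some valid order, so the standup can sit as late as position 10 − 4 = 6.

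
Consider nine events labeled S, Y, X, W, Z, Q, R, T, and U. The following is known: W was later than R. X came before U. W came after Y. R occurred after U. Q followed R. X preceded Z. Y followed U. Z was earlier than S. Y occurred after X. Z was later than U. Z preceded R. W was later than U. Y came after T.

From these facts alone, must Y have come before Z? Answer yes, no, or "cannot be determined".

cannot be determined

No chain of stated constraints runs from Y to Z, and none runs from Z to Y either.
So the relative order of Y and Z is not fixed by the given facts.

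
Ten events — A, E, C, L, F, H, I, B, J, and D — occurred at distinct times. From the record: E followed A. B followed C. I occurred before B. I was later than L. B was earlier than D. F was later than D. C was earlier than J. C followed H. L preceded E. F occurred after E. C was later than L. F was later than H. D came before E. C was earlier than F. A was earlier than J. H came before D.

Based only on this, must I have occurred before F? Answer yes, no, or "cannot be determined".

yes

Chain the constraints: I → B → D → F. Each link is directly stated, so I comes before F.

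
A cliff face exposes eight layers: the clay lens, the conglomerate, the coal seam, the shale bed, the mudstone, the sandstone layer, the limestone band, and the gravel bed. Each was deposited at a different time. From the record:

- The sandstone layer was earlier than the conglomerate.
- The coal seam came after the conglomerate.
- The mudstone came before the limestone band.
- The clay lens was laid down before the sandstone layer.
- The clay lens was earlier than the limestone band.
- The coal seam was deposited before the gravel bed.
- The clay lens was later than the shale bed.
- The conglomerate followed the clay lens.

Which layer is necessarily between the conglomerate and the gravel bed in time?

Tracing the constraints gives the conglomerate → the coal seam → the gravel bed, so the coal seam sits after the conglomerate and before the gravel bed.
No other layer is forced both after the conglomerate and before the gravel bed.

the coal seam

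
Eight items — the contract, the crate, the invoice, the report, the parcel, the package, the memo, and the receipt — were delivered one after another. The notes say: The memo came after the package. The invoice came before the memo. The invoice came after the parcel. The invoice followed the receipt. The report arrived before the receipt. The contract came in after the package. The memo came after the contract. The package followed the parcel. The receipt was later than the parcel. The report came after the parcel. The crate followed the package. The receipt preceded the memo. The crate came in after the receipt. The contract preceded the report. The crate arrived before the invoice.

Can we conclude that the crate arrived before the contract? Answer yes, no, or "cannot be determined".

Tracing the constraints gives the contract → the report → the receipt → the crate, so the contract must come before the crate.
That means the crate cannot be before the contract.

no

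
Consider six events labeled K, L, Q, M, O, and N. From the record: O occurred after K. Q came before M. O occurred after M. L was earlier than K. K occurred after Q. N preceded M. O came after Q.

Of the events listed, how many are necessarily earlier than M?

Directly stated before M: N and Q.
No chain forces L (or any of the others) ahead of M.
That's N and Q — 2 in all.

2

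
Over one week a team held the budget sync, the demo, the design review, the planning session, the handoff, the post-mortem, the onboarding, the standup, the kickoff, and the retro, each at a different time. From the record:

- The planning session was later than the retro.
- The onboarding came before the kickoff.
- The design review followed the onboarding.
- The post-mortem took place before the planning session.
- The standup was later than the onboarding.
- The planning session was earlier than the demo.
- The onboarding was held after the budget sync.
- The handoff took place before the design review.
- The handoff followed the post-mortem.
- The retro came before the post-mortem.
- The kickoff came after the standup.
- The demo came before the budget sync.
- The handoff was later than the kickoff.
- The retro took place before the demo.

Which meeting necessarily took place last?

the design review

Every other meeting has a chain of constraints placing it before the design review, so the design review is last.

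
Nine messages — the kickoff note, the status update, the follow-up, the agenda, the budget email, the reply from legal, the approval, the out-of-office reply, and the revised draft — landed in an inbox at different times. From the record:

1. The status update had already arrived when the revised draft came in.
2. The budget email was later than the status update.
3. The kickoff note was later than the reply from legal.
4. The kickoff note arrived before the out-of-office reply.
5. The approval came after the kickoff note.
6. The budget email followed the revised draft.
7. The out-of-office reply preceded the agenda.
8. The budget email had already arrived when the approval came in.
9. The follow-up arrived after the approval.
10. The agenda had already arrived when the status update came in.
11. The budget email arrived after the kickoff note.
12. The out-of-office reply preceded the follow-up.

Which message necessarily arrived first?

the reply from legal

The reply from legal has a chain of constraints placing it before every other message, so the reply from legal must be first.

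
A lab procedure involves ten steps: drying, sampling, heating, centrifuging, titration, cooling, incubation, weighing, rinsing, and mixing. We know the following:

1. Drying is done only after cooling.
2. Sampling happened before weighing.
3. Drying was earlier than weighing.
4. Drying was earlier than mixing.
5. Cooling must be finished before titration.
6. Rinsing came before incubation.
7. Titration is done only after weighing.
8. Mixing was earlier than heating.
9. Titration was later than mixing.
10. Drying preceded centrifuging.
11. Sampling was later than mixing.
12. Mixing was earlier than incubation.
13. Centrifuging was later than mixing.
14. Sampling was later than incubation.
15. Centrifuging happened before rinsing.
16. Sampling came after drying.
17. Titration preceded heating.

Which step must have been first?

cooling

Cooling has a chain of constraints placing it before every other step, so cooling must be first.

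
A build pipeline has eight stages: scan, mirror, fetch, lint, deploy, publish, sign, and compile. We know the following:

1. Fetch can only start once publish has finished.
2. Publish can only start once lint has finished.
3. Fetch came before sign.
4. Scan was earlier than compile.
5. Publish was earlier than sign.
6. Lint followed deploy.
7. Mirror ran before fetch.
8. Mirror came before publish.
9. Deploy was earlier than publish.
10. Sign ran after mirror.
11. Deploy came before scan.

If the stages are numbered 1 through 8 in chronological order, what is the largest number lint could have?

Lint must come before fetch, publish, and sign — 3 stages forced after it.
Everything else can be placed before lint in some valid order, so lint can sit as late as position 8 − 3 = 5.

5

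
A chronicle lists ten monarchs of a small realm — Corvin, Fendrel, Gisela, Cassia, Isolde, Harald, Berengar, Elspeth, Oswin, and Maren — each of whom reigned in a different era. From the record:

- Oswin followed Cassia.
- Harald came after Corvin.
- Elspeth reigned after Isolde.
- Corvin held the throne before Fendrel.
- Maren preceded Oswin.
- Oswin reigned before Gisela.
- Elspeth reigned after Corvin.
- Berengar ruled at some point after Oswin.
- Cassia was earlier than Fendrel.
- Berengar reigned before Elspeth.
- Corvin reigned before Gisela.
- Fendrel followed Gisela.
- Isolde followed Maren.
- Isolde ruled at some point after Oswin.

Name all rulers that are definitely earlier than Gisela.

Directly stated before Gisela: Corvin and Oswin.
Cassia reaches Gisela via Cassia → Oswin → Gisela.
Maren reaches Gisela via Maren → Oswin → Gisela.
No chain forces Elspeth (or any of the others) ahead of Gisela.

Cassia, Corvin, Maren, Oswin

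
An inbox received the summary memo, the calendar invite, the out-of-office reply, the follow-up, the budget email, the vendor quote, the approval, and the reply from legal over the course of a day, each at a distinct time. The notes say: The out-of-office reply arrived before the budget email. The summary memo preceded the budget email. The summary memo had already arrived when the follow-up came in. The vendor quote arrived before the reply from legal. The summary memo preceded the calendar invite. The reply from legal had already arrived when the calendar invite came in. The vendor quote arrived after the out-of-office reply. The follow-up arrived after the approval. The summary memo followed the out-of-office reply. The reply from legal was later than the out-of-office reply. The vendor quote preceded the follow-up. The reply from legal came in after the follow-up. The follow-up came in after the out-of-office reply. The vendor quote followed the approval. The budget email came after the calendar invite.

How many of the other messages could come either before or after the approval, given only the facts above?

Forced after the approval: the budget email, the calendar invite, the follow-up, the reply from legal, and the vendor quote.
That leaves the out-of-office reply and the summary memo with no forced order relative to the approval — 2.

2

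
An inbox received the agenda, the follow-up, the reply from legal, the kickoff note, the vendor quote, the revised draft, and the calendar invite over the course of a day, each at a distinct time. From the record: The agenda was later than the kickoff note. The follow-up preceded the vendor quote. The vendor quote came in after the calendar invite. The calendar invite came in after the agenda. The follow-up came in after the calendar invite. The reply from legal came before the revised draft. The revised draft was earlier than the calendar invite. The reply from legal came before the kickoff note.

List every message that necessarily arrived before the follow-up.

Directly stated before the follow-up: the calendar invite.
The agenda reaches the follow-up via the agenda → the calendar invite → the follow-up.
The kickoff note reaches the follow-up via the kickoff note → the agenda → the calendar invite → the follow-up.
The reply from legal reaches the follow-up via the reply from legal → the revised draft → the calendar invite → the follow-up.
Likewise the revised draft reaches the follow-up by chaining the stated constraints.
No chain forces the vendor quote ahead of the follow-up.

the agenda, the calendar invite, the kickoff note, the reply from legal, the revised draft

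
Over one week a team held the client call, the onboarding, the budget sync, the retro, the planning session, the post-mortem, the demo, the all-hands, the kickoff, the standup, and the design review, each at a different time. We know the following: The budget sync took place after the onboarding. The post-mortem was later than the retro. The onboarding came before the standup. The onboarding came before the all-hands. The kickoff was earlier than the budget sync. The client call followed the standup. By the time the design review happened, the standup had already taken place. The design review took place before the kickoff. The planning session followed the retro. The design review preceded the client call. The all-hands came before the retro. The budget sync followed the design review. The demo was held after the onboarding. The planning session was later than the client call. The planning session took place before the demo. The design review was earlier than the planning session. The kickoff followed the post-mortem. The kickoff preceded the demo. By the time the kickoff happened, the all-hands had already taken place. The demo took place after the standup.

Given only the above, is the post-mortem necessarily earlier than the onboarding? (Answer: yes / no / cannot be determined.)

Tracing the constraints gives the onboarding → the all-hands → the retro → the post-mortem, so the onboarding must come before the post-mortem.
That means the post-mortem cannot be before the onboarding.

no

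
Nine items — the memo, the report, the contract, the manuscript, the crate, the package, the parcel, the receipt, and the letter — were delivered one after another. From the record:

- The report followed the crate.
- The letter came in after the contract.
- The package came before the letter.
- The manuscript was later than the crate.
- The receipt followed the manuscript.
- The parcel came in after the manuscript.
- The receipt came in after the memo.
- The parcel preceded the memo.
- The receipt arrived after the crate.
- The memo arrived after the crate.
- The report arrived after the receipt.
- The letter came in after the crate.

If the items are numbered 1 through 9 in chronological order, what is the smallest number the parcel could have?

The crate and the manuscript must both come before the parcel — 2 forced predecessors.
Nothing else is forced ahead of the parcel, so its earliest slot is position 2 + 1 = 3.

3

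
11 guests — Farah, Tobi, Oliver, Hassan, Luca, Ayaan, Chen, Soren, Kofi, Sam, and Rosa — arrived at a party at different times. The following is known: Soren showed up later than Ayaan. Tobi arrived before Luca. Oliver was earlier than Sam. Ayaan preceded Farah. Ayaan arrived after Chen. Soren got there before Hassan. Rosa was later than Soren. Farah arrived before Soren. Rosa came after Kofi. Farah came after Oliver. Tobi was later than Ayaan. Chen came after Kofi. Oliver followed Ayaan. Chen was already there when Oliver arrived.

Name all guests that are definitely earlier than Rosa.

Directly stated before Rosa: Kofi and Soren.
Ayaan reaches Rosa via Ayaan → Soren → Rosa.
Chen reaches Rosa via Chen → Ayaan → Soren → Rosa.
Farah reaches Rosa via Farah → Soren → Rosa.
Likewise Oliver reaches Rosa by chaining the stated constraints.

Ayaan, Chen, Farah, Kofi, Oliver, Soren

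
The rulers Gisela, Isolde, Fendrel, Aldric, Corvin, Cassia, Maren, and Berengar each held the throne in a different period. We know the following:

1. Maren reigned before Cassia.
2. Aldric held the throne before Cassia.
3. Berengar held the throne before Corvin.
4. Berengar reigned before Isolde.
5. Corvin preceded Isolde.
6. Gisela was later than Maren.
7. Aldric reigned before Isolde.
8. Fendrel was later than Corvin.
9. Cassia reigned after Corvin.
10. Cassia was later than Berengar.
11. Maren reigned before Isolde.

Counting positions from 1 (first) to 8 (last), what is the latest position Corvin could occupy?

Corvin must come before Cassia, Fendrel, and Isolde — 3 rulers forced after them.
Everything else can be placed before Corvin in some valid order, so Corvin can sit as late as position 8 − 3 = 5.

5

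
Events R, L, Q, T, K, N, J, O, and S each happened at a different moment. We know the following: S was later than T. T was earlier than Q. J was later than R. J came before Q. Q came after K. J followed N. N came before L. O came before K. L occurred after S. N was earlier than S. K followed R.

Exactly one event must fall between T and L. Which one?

Tracing the constraints gives T → S → L, so S sits after T and before L.
No other event is forced both after T and before L.

S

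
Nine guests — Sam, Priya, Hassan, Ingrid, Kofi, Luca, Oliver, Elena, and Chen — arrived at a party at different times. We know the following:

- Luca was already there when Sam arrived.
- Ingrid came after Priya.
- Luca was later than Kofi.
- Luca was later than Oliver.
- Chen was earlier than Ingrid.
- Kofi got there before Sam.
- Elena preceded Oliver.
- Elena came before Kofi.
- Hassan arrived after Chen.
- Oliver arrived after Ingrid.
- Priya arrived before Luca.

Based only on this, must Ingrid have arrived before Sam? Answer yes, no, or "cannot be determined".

Chain the constraints: Ingrid → Oliver → Luca → Sam. Each link is directly stated, so Ingrid comes before Sam.

yes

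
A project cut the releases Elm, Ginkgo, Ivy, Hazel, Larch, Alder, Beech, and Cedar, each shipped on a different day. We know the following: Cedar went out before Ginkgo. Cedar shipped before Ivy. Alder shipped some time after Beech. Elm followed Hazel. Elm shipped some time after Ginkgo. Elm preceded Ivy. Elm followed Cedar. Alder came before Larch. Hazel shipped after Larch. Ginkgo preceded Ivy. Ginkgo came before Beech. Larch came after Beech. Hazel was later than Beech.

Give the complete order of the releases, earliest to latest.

Cedar, Ginkgo, Beech, Alder, Larch, Hazel, Elm, Ivy

The constraints fix every adjacent pair, so only one ordering works:
Cedar → Ginkgo → Beech → Alder → Larch → Hazel → Elm → Ivy.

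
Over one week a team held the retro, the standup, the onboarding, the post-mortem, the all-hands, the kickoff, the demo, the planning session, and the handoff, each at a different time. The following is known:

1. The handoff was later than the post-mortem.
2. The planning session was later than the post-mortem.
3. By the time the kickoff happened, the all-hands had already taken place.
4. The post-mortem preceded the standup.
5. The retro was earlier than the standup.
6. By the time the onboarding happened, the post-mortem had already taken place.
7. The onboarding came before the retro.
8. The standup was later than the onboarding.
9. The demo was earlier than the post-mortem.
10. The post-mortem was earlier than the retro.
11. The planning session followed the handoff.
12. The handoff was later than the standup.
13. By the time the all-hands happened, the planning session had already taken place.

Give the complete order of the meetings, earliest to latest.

the demo, the post-mortem, the onboarding, the retro, the standup, the handoff, the planning session, the all-hands, the kickoff

The constraints fix every adjacent pair, so only one ordering works:
the demo → the post-mortem → the onboarding → the retro → the standup → the handoff → the planning session → the all-hands → the kickoff.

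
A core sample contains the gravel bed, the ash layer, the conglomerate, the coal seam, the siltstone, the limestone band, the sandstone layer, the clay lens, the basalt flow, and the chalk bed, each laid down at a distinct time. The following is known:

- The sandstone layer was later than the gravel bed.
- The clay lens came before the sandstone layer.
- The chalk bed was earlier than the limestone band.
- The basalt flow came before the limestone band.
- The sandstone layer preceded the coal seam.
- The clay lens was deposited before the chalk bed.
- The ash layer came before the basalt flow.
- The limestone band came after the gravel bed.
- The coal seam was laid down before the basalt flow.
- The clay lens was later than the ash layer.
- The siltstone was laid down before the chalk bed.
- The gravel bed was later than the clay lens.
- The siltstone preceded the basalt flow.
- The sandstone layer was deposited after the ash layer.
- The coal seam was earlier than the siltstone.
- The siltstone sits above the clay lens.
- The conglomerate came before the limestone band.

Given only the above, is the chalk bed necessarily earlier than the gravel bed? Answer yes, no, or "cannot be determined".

Tracing the constraints gives the gravel bed → the sandstone layer → the coal seam → the siltstone → the chalk bed, so the gravel bed must come before the chalk bed.
That means the chalk bed cannot be before the gravel bed.

no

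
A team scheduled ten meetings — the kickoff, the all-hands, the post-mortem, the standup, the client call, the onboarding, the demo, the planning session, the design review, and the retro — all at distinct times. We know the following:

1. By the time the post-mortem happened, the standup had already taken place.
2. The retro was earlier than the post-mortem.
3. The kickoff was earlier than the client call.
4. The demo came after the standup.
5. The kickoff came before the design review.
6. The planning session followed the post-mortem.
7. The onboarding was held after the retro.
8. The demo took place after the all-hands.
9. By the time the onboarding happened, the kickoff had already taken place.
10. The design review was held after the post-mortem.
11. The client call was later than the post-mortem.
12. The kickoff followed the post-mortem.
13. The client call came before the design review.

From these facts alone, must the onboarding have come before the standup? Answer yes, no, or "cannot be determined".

Tracing the constraints gives the standup → the post-mortem → the kickoff → the onboarding, so the standup must come before the onboarding.
That means the onboarding cannot be before the standup.

no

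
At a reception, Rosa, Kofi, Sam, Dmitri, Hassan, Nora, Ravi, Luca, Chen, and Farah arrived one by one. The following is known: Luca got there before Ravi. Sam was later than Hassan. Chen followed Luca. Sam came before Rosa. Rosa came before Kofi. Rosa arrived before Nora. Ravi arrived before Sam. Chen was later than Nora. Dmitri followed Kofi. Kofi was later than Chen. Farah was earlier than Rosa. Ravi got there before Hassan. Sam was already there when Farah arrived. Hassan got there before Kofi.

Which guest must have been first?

Luca

Luca has a chain of constraints placing them before every other guest, so Luca must be first.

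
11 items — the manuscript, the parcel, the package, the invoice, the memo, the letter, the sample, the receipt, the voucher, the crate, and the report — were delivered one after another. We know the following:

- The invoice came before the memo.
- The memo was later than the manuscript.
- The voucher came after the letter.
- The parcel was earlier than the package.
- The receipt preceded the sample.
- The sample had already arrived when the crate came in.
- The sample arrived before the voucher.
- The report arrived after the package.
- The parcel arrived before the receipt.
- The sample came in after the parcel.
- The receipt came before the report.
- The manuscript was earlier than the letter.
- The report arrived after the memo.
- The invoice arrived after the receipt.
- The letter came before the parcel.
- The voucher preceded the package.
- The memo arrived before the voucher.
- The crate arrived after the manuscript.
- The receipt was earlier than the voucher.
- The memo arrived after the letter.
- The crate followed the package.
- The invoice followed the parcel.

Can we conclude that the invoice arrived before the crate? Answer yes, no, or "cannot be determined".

Chain the constraints: the invoice → the memo → the voucher → the package → the crate. Each link is directly stated, so the invoice comes before the crate.

yes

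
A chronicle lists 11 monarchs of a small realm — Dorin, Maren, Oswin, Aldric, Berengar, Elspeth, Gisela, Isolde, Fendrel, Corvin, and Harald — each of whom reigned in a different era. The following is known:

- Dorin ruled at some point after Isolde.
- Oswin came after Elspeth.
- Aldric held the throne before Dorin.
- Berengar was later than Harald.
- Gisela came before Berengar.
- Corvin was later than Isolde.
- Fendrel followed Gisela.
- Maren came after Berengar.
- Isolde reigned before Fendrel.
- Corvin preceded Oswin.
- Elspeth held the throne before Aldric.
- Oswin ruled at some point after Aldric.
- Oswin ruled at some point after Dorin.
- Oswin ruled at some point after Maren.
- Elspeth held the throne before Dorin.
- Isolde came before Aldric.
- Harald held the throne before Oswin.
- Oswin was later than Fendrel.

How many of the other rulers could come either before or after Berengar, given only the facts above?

6

Forced before Berengar: Gisela and Harald; forced after Berengar: Maren and Oswin.
That leaves Aldric, Corvin, Dorin, Elspeth, Fendrel, and Isolde with no forced order relative to Berengar — 6.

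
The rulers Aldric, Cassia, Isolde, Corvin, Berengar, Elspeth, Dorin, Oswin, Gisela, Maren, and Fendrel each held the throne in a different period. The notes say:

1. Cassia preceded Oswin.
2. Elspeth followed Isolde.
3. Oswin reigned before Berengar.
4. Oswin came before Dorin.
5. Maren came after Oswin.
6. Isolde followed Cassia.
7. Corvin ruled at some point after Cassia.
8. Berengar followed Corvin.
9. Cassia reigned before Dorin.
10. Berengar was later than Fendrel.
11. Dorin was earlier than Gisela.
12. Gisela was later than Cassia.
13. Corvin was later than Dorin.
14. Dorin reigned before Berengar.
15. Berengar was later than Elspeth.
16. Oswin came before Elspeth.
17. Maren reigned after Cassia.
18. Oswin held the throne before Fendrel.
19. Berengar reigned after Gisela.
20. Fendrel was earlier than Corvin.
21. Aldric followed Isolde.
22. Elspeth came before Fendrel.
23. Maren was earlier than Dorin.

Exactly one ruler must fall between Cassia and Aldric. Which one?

Tracing the constraints gives Cassia → Isolde → Aldric, so Isolde sits after Cassia and before Aldric.
No other ruler is forced both after Cassia and before Aldric.

Isolde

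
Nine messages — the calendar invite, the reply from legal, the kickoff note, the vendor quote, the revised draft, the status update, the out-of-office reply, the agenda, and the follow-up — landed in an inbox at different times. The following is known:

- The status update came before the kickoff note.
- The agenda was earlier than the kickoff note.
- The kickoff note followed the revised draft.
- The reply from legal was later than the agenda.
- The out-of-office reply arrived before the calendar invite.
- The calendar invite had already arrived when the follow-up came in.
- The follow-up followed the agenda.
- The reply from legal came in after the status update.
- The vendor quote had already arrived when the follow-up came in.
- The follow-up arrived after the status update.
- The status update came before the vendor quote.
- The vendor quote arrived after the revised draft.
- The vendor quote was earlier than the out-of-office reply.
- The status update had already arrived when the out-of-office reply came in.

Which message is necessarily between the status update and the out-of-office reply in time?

the vendor quote

Tracing the constraints gives the status update → the vendor quote → the out-of-office reply, so the vendor quote sits after the status update and before the out-of-office reply.
No other message is forced both after the status update and before the out-of-office reply.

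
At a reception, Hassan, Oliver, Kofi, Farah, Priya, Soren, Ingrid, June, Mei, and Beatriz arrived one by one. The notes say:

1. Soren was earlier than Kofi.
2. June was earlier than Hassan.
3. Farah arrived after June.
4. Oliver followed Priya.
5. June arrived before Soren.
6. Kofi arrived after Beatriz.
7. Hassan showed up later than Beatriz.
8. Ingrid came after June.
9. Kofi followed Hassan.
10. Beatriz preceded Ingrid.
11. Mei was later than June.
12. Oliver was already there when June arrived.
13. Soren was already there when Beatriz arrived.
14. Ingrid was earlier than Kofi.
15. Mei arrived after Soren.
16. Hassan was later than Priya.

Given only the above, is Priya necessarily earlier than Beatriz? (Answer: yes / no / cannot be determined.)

Chain the constraints: Priya → Oliver → June → Soren → Beatriz. Each link is directly stated, so Priya comes before Beatriz.

yes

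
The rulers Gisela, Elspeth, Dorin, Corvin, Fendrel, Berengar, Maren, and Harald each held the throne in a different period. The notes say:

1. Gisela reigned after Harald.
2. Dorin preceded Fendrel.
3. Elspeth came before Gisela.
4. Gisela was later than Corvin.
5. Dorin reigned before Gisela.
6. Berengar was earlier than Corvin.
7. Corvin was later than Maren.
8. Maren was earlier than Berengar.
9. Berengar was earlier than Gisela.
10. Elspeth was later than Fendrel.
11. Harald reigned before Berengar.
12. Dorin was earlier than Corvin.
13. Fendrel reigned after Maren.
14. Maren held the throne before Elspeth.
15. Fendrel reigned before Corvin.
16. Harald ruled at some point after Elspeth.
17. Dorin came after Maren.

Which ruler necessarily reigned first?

Maren

Maren has a chain of constraints placing them before every other ruler, so Maren must be first.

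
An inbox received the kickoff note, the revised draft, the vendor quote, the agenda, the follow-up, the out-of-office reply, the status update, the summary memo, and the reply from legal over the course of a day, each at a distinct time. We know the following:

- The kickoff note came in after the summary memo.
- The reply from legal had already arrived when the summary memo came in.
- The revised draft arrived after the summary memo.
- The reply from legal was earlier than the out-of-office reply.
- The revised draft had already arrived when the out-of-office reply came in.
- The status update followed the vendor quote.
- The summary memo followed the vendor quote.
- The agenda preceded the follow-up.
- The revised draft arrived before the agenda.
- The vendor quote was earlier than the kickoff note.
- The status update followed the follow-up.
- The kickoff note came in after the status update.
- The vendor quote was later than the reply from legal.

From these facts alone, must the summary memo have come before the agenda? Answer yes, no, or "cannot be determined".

yes

Chain the constraints: the summary memo → the revised draft → the agenda. Each link is directly stated, so the summary memo comes before the agenda.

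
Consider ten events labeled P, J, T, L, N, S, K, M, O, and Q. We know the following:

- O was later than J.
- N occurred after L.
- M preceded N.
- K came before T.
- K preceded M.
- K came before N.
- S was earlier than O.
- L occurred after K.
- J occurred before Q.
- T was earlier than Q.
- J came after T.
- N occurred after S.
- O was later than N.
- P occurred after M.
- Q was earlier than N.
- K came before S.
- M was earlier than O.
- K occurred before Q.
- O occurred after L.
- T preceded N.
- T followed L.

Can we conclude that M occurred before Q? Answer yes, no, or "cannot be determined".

No chain of stated constraints runs from M to Q, and none runs from Q to M either.
So the relative order of M and Q is not fixed by the given facts.

cannot be determined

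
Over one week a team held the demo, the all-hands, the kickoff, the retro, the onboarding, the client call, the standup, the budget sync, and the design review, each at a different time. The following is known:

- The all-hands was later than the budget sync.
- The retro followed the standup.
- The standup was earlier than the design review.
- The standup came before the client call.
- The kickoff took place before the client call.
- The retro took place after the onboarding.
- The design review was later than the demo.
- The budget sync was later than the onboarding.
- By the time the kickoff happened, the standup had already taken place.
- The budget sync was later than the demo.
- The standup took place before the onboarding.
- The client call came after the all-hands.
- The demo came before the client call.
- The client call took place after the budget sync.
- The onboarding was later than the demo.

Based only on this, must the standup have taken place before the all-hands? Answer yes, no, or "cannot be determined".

yes

Chain the constraints: the standup → the onboarding → the budget sync → the all-hands. Each link is directly stated, so the standup comes before the all-hands.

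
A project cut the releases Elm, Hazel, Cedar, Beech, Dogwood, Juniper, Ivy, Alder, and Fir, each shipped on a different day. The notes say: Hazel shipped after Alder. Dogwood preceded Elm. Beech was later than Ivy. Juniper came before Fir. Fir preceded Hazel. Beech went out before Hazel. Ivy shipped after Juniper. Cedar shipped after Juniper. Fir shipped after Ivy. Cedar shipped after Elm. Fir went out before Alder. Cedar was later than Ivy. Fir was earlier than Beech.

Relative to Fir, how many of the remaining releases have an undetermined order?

Forced before Fir: Ivy and Juniper; forced after Fir: Alder, Beech, and Hazel.
That leaves Cedar, Dogwood, and Elm with no forced order relative to Fir — 3.

3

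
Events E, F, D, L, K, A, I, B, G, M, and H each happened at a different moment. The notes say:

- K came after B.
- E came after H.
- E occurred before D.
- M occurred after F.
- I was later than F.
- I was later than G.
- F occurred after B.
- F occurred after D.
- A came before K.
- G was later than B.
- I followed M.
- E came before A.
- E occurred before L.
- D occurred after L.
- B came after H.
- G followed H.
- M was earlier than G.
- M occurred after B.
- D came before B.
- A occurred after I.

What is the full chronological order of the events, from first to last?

H, E, L, D, B, F, M, G, I, A, K

The constraints fix every adjacent pair, so only one ordering works:
H → E → L → D → B → F → M → G → I → A → K.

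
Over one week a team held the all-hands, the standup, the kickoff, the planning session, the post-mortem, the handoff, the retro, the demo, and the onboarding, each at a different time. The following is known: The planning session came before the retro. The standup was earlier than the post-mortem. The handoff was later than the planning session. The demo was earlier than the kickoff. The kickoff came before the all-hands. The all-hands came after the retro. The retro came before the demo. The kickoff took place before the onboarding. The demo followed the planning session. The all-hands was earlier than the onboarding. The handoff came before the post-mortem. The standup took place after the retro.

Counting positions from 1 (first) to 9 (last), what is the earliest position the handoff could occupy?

2

The planning session must come before the handoff — 1 forced predecessor.
Nothing else is forced ahead of the handoff, so its earliest slot is position 1 + 1 = 2.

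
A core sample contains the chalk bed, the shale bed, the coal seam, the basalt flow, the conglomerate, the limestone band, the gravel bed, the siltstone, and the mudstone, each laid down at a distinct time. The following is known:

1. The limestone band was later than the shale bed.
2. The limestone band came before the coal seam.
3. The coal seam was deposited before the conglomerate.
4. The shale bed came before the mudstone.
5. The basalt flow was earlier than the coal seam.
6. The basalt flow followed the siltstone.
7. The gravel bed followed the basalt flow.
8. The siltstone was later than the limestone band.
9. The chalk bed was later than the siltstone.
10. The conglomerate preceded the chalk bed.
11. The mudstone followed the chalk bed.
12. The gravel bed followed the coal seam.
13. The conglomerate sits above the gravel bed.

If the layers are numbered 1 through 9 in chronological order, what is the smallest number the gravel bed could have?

The basalt flow, the coal seam, the limestone band, the shale bed, and the siltstone must all come before the gravel bed — 5 forced predecessors.
Nothing else is forced ahead of the gravel bed, so its earliest slot is position 5 + 1 = 6.

6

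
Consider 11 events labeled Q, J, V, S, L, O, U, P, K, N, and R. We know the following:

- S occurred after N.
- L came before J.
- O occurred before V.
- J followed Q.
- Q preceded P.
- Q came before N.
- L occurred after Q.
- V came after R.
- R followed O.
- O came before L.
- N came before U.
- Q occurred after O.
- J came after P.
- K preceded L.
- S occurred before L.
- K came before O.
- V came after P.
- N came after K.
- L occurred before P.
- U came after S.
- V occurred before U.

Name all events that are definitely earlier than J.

K, L, N, O, P, Q, S

Directly stated before J: L, P, and Q.
K reaches J via K → L → J.
N reaches J via N → S → L → J.
O reaches J via O → Q → J.
Likewise S reaches J by chaining the stated constraints.
No chain forces R (or any of the others) ahead of J.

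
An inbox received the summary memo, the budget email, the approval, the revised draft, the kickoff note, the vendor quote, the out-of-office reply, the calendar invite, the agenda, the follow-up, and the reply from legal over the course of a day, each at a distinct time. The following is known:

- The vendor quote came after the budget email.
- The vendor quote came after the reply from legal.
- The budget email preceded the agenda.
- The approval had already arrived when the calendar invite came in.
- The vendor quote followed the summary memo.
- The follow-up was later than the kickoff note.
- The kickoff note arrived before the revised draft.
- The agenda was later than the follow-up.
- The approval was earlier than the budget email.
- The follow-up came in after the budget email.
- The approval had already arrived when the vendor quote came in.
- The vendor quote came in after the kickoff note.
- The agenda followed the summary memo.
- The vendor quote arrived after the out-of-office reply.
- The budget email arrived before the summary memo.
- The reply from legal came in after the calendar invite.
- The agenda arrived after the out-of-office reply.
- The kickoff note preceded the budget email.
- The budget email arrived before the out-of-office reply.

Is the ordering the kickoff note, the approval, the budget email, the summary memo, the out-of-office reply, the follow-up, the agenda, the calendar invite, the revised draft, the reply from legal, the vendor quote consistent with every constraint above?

yes

Check each stated constraint against the proposed order — e.g. the approval is ahead of the vendor quote; the kickoff note is ahead of the vendor quote. Every pair is in the required order; nothing is violated.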